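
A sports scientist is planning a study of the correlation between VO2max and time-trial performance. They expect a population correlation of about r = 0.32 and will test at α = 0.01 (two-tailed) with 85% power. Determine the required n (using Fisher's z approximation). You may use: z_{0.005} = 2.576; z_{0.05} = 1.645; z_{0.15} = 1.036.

Fisher's z: C = ½·ln((1+r)/(1−r)) = ½·ln(1.9412) = 0.3316.
n = ((z_{α/2} + z_β)/C)² + 3.
(2.576 + 1.036) / 0.3316 = 3.612 / 0.3316 = 10.893.
n = 10.893² + 3 = 118.65 + 3 = 121.6.
Round up.

n = 122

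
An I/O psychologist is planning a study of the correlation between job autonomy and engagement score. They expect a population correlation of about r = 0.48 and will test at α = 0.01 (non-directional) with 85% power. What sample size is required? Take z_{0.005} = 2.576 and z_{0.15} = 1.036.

Fisher's z: C = ½·ln((1+r)/(1−r)) = ½·ln(2.8462) = 0.5230.
n = ((z_{α/2} + z_β)/C)² + 3.
(2.576 + 1.036) / 0.5230 = 3.612 / 0.5230 = 6.906.
n = 6.906² + 3 = 47.70 + 3 = 50.7.
Round up.

n = 51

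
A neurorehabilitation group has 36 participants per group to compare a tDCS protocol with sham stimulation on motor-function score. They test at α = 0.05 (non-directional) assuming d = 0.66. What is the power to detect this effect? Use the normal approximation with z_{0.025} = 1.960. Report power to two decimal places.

power ≈ 0.80

For two equal groups, power = Φ(d·√(n/2) − z_{α/2}).
d·√(n/2) = 0.66 × √(36/2) = 0.66 × 4.243 = 2.800.
z_β = 2.800 − 1.960 = 0.840.
Power = Φ(0.840) = 0.800.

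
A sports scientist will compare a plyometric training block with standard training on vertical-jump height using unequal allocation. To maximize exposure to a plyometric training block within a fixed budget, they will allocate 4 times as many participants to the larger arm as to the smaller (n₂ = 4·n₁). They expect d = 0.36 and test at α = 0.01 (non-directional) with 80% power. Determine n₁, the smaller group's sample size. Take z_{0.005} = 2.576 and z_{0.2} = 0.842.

n₁ = 113

With allocation ratio k = n₂/n₁ = 4, Var(x̄₁−x̄₂) = σ²(1/n₁ + 1/(k·n₁)) = σ²·(k+1)/(k·n₁).
So n₁ = (1 + 1/k)·((z_{α/2} + z_β)/d)² = 1.250 × (3.418/0.36)².
n₁ = 1.250 × 90.14 = 112.7.
Round up: n₁ = 113, giving n₂ = 4 × 113 = 452.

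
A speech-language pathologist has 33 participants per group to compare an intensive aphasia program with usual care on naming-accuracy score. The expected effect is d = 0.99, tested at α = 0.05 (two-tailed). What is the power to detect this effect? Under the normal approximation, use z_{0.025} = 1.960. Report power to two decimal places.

For two equal groups, power = Φ(d·√(n/2) − z_{α/2}).
d·√(n/2) = 0.99 × √(33/2) = 0.99 × 4.062 = 4.021.
z_β = 4.021 − 1.960 = 2.061.
Power = Φ(2.061) = 0.980.

power ≈ 0.98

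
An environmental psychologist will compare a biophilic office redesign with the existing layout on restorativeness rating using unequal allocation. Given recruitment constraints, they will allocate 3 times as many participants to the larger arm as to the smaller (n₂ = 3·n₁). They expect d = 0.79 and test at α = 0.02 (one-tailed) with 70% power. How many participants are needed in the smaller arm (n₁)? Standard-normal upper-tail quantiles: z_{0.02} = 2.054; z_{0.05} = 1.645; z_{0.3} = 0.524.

With allocation ratio k = n₂/n₁ = 3, Var(x̄₁−x̄₂) = σ²(1/n₁ + 1/(k·n₁)) = σ²·(k+1)/(k·n₁).
So n₁ = (1 + 1/k)·((z_{α} + z_β)/d)² = 1.333 × (2.578/0.79)².
n₁ = 1.333 × 10.65 = 14.2.
Round up: n₁ = 15, giving n₂ = 3 × 15 = 45.

n₁ = 15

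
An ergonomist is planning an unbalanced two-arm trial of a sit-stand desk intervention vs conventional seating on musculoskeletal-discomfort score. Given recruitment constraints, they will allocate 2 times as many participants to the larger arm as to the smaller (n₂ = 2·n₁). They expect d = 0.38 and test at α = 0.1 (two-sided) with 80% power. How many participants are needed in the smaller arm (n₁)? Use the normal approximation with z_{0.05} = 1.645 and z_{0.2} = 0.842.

n₁ = 65

With allocation ratio k = n₂/n₁ = 2, Var(x̄₁−x̄₂) = σ²(1/n₁ + 1/(k·n₁)) = σ²·(k+1)/(k·n₁).
So n₁ = (1 + 1/k)·((z_{α/2} + z_β)/d)² = 1.500 × (2.487/0.38)².
n₁ = 1.500 × 42.83 = 64.3.
Round up: n₁ = 65, giving n₂ = 2 × 65 = 130.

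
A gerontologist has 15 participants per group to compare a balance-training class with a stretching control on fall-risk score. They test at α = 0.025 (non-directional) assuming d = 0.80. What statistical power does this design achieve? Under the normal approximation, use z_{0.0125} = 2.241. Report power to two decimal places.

For two equal groups, power = Φ(d·√(n/2) − z_{α/2}).
d·√(n/2) = 0.80 × √(15/2) = 0.80 × 2.739 = 2.191.
z_β = 2.191 − 2.241 = -0.050.
Power = Φ(-0.050) = 0.480.

power ≈ 0.48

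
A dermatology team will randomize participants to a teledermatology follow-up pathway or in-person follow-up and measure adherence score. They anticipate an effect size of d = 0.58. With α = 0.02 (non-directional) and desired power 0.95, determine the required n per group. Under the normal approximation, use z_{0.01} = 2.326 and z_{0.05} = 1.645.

For two independent groups with equal n: n = 2·((z_{α/2} + z_β) / d)².
z_{α/2} + z_β = 2.326 + 1.645 = 3.971.
n = 2 × (3.971 / 0.58)² = 2 × 6.847² = 2 × 46.88 = 93.8.
Round up to the next whole participant.

n = 94 per group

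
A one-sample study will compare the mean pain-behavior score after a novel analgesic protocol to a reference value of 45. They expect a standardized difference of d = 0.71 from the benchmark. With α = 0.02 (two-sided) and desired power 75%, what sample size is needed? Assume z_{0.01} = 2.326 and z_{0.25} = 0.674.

For a one-sample test: n = ((z_{α/2} + z_β) / d)².
z_{α/2} + z_β = 2.326 + 0.674 = 3.000.
n = (3.000 / 0.71)² = 4.225² = 17.85.
Round up.

n = 18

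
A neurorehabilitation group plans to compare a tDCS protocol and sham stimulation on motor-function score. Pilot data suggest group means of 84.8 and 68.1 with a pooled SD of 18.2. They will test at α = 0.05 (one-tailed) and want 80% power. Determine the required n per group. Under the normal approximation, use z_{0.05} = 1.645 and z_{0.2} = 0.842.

Cohen's d = |M₁ − M₂| / SD_pooled = |84.8 − 68.1| / 18.2 = 16.7 / 18.2 = 0.918.
For two independent groups with equal n: n = 2·((z_{α} + z_β) / d)².
z_{α} + z_β = 1.645 + 0.842 = 2.487.
n = 2 × (2.487 / 0.918)² = 2 × 2.709² = 2 × 7.34 = 14.7.
Round up to the next whole participant.

n = 15 per group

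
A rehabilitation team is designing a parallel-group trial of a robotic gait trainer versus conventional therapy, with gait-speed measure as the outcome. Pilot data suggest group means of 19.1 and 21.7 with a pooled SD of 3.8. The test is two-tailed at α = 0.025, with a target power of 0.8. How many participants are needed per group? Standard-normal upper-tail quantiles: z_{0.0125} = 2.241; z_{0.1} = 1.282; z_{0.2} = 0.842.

Cohen's d = |M₁ − M₂| / SD_pooled = |19.1 − 21.7| / 3.8 = 2.6 / 3.8 = 0.684.
For two independent groups with equal n: n = 2·((z_{α/2} + z_β) / d)².
z_{α/2} + z_β = 2.241 + 0.842 = 3.083.
n = 2 × (3.083 / 0.684)² = 2 × 4.507² = 2 × 20.32 = 40.6.
Round up to the next whole participant.

n = 41 per group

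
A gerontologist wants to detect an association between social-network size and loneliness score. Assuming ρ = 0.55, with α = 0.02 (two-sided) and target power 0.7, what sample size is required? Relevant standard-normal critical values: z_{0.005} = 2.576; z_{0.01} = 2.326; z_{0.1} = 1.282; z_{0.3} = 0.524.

Fisher's z: C = ½·ln((1+r)/(1−r)) = ½·ln(3.4444) = 0.6184.
n = ((z_{α/2} + z_β)/C)² + 3.
(2.326 + 0.524) / 0.6184 = 2.850 / 0.6184 = 4.609.
n = 4.609² + 3 = 21.24 + 3 = 24.2.
Round up.

n = 25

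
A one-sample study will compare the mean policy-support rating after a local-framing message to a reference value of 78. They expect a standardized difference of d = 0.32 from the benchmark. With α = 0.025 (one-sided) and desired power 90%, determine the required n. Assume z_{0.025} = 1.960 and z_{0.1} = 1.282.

For a one-sample test: n = ((z_{α} + z_β) / d)².
z_{α} + z_β = 1.960 + 1.282 = 3.242.
n = (3.242 / 0.32)² = 10.131² = 102.64.
Round up.

n = 103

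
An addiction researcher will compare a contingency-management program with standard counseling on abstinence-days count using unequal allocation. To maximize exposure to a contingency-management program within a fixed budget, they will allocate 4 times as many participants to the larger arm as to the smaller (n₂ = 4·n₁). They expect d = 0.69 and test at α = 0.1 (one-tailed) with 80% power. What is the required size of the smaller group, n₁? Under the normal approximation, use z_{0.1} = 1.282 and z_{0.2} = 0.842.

n₁ = 12

With allocation ratio k = n₂/n₁ = 4, Var(x̄₁−x̄₂) = σ²(1/n₁ + 1/(k·n₁)) = σ²·(k+1)/(k·n₁).
So n₁ = (1 + 1/k)·((z_{α} + z_β)/d)² = 1.250 × (2.124/0.69)².
n₁ = 1.250 × 9.48 = 11.8.
Round up: n₁ = 12, giving n₂ = 4 × 12 = 48.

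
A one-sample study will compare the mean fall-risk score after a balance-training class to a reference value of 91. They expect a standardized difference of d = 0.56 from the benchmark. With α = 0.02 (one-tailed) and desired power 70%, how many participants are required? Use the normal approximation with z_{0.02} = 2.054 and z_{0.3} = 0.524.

For a one-sample test: n = ((z_{α} + z_β) / d)².
z_{α} + z_β = 2.054 + 0.524 = 2.578.
n = (2.578 / 0.56)² = 4.604² = 21.19.
Round up.

n = 22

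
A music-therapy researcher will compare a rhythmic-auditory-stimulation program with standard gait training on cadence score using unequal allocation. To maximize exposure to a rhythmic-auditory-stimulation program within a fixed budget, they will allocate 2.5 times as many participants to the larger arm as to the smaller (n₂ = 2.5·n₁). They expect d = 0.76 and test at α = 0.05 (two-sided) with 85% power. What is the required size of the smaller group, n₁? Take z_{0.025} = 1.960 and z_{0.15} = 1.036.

n₁ = 22

With allocation ratio k = n₂/n₁ = 2.5, Var(x̄₁−x̄₂) = σ²(1/n₁ + 1/(k·n₁)) = σ²·(k+1)/(k·n₁).
So n₁ = (1 + 1/k)·((z_{α/2} + z_β)/d)² = 1.400 × (2.996/0.76)².
n₁ = 1.400 × 15.54 = 21.8.
Round up: n₁ = 22, giving n₂ = 2.5 × 22 = 55.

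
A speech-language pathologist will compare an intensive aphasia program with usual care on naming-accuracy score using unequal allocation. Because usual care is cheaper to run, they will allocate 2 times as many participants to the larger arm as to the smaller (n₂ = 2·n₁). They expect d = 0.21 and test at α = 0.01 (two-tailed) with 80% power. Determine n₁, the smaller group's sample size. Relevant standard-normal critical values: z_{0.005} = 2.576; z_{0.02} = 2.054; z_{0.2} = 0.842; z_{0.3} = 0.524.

n₁ = 398

With allocation ratio k = n₂/n₁ = 2, Var(x̄₁−x̄₂) = σ²(1/n₁ + 1/(k·n₁)) = σ²·(k+1)/(k·n₁).
So n₁ = (1 + 1/k)·((z_{α/2} + z_β)/d)² = 1.500 × (3.418/0.21)².
n₁ = 1.500 × 264.91 = 397.4.
Round up: n₁ = 398, giving n₂ = 2 × 398 = 796.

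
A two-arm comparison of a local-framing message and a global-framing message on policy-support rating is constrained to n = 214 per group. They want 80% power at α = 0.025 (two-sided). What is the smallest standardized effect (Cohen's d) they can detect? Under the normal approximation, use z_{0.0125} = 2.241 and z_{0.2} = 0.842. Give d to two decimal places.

For two independent groups of n = 214 each: d_min = (z_{α/2} + z_β)·√(2/n).
z-sum = 2.241 + 0.842 = 3.083.
d_min = 3.083 × √(2/214) = 3.083 × 0.0967 = 0.298.

d_min ≈ 0.30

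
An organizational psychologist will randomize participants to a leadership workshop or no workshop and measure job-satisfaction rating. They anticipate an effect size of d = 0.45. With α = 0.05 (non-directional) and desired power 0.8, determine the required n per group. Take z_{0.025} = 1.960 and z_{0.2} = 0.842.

n = 78 per group

For two independent groups with equal n: n = 2·((z_{α/2} + z_β) / d)².
z_{α/2} + z_β = 1.960 + 0.842 = 2.802.
n = 2 × (2.802 / 0.45)² = 2 × 6.227² = 2 × 38.77 = 77.5.
Round up to the next whole participant.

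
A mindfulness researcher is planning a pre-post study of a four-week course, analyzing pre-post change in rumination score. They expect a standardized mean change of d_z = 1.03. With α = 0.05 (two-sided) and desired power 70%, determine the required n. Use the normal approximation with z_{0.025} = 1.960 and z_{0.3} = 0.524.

n = 6 pairs

For a paired (one-sample on differences) test: n = ((z_{α/2} + z_β) / d)².
z_{α/2} + z_β = 1.960 + 0.524 = 2.484.
n = (2.484 / 1.03)² = 2.412² = 5.82.
Round up.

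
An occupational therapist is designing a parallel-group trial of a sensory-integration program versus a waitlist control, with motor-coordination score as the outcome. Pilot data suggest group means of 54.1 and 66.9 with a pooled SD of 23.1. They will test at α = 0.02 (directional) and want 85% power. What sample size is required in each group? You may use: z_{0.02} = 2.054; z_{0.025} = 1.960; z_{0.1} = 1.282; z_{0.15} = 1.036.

n = 63 per group

Cohen's d = |M₁ − M₂| / SD_pooled = |54.1 − 66.9| / 23.1 = 12.8 / 23.1 = 0.554.
For two independent groups with equal n: n = 2·((z_{α} + z_β) / d)².
z_{α} + z_β = 2.054 + 1.036 = 3.090.
n = 2 × (3.090 / 0.554)² = 2 × 5.578² = 2 × 31.11 = 62.2.
Round up to the next whole participant.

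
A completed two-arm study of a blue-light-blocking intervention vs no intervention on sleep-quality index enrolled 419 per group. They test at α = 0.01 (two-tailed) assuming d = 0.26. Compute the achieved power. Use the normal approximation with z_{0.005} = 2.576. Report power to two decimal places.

For two equal groups, power = Φ(d·√(n/2) − z_{α/2}).
d·√(n/2) = 0.26 × √(419/2) = 0.26 × 14.474 = 3.763.
z_β = 3.763 − 2.576 = 1.187.
Power = Φ(1.187) = 0.882.

power ≈ 0.88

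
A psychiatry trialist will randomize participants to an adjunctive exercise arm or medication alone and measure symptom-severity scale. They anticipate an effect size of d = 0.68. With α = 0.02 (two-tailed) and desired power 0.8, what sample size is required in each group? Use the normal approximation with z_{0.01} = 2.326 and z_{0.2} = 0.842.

For two independent groups with equal n: n = 2·((z_{α/2} + z_β) / d)².
z_{α/2} + z_β = 2.326 + 0.842 = 3.168.
n = 2 × (3.168 / 0.68)² = 2 × 4.659² = 2 × 21.70 = 43.4.
Round up to the next whole participant.

n = 44 per group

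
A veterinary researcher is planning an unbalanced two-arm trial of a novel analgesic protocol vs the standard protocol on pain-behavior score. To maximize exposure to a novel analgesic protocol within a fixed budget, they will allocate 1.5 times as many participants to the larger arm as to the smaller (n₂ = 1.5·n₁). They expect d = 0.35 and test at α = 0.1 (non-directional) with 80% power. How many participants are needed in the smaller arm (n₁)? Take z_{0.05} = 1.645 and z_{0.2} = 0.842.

n₁ = 85

With allocation ratio k = n₂/n₁ = 1.5, Var(x̄₁−x̄₂) = σ²(1/n₁ + 1/(k·n₁)) = σ²·(k+1)/(k·n₁).
So n₁ = (1 + 1/k)·((z_{α/2} + z_β)/d)² = 1.667 × (2.487/0.35)².
n₁ = 1.667 × 50.49 = 84.2.
Round up: n₁ = 85, giving n₂ = ⌈1.5 × 85⌉ = ⌈127.5⌉ = 128.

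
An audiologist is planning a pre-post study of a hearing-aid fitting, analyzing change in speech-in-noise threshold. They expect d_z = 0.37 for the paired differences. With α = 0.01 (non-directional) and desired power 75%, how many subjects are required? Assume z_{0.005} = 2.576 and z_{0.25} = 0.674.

For a paired (one-sample on differences) test: n = ((z_{α/2} + z_β) / d)².
z_{α/2} + z_β = 2.576 + 0.674 = 3.250.
n = (3.250 / 0.37)² = 8.784² = 77.15.
Round up.

n = 78 pairs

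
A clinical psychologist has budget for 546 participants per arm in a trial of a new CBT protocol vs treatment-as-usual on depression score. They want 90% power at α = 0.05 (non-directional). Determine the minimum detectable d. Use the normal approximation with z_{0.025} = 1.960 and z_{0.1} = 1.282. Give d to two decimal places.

d_min ≈ 0.20

For two independent groups of n = 546 each: d_min = (z_{α/2} + z_β)·√(2/n).
z-sum = 1.960 + 1.282 = 3.242.
d_min = 3.242 × √(2/546) = 3.242 × 0.0605 = 0.196.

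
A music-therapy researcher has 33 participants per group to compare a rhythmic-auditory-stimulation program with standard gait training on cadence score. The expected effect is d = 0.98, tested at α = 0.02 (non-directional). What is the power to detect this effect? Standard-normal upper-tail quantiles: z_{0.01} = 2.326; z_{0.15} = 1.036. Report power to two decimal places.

power ≈ 0.95

For two equal groups, power = Φ(d·√(n/2) − z_{α/2}).
d·√(n/2) = 0.98 × √(33/2) = 0.98 × 4.062 = 3.981.
z_β = 3.981 − 2.326 = 1.655.
Power = Φ(1.655) = 0.951.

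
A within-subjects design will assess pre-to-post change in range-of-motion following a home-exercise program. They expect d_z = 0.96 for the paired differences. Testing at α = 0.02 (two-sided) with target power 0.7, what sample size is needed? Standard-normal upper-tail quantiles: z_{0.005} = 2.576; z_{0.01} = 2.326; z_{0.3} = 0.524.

For a paired (one-sample on differences) test: n = ((z_{α/2} + z_β) / d)².
z_{α/2} + z_β = 2.326 + 0.524 = 2.850.
n = (2.850 / 0.96)² = 2.969² = 8.81.
Round up.

n = 9 pairs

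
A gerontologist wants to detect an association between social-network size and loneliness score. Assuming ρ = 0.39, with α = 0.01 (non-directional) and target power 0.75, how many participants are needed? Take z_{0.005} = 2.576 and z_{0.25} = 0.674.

n = 66

Fisher's z: C = ½·ln((1+r)/(1−r)) = ½·ln(2.2787) = 0.4118.
n = ((z_{α/2} + z_β)/C)² + 3.
(2.576 + 0.674) / 0.4118 = 3.250 / 0.4118 = 7.892.
n = 7.892² + 3 = 62.29 + 3 = 65.3.
Round up.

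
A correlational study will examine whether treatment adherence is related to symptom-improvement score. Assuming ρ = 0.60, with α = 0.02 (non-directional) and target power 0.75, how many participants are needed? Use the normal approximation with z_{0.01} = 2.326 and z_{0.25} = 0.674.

n = 22

Fisher's z: C = ½·ln((1+r)/(1−r)) = ½·ln(4.0000) = 0.6931.
n = ((z_{α/2} + z_β)/C)² + 3.
(2.326 + 0.674) / 0.6931 = 3.000 / 0.6931 = 4.328.
n = 4.328² + 3 = 18.73 + 3 = 21.7.
Round up.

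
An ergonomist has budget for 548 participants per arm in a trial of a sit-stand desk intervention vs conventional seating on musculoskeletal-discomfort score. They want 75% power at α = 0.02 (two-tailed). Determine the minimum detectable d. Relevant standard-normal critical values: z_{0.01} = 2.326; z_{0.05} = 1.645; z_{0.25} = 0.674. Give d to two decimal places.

For two independent groups of n = 548 each: d_min = (z_{α/2} + z_β)·√(2/n).
z-sum = 2.326 + 0.674 = 3.000.
d_min = 3.000 × √(2/548) = 3.000 × 0.0604 = 0.181.

d_min ≈ 0.18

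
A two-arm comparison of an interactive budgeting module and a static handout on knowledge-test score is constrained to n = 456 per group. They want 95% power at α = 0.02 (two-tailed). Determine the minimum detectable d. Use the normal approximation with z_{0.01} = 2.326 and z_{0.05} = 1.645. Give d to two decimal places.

For two independent groups of n = 456 each: d_min = (z_{α/2} + z_β)·√(2/n).
z-sum = 2.326 + 1.645 = 3.971.
d_min = 3.971 × √(2/456) = 3.971 × 0.0662 = 0.263.

d_min ≈ 0.26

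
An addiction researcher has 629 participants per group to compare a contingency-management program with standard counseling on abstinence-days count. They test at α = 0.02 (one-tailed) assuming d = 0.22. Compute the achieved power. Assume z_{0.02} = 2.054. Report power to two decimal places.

For two equal groups, power = Φ(d·√(n/2) − z_{α}).
d·√(n/2) = 0.22 × √(629/2) = 0.22 × 17.734 = 3.902.
z_β = 3.902 − 2.054 = 1.848.
Power = Φ(1.848) = 0.968.

power ≈ 0.97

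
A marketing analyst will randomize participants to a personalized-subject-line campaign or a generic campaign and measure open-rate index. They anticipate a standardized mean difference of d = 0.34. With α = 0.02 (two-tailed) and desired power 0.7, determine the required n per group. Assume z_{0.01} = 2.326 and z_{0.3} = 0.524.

For two independent groups with equal n: n = 2·((z_{α/2} + z_β) / d)².
z_{α/2} + z_β = 2.326 + 0.524 = 2.850.
n = 2 × (2.850 / 0.34)² = 2 × 8.382² = 2 × 70.26 = 140.5.
Round up to the next whole participant.

n = 141 per group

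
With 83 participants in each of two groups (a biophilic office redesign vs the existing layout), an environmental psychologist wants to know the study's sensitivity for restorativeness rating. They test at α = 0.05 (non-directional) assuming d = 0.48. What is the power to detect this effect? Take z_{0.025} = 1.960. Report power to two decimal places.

For two equal groups, power = Φ(d·√(n/2) − z_{α/2}).
d·√(n/2) = 0.48 × √(83/2) = 0.48 × 6.442 = 3.092.
z_β = 3.092 − 1.960 = 1.132.
Power = Φ(1.132) = 0.871.

power ≈ 0.87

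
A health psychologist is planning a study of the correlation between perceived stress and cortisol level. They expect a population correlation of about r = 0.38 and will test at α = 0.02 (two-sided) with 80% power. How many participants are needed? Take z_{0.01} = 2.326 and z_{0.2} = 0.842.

n = 66

Fisher's z: C = ½·ln((1+r)/(1−r)) = ½·ln(2.2258) = 0.4001.
n = ((z_{α/2} + z_β)/C)² + 3.
(2.326 + 0.842) / 0.4001 = 3.168 / 0.4001 = 7.918.
n = 7.918² + 3 = 62.70 + 3 = 65.7.
Round up.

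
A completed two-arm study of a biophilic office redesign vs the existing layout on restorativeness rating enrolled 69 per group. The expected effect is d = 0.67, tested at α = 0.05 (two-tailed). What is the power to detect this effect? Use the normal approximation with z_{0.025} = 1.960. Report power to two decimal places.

For two equal groups, power = Φ(d·√(n/2) − z_{α/2}).
d·√(n/2) = 0.67 × √(69/2) = 0.67 × 5.874 = 3.935.
z_β = 3.935 − 1.960 = 1.975.
Power = Φ(1.975) = 0.976.

power ≈ 0.98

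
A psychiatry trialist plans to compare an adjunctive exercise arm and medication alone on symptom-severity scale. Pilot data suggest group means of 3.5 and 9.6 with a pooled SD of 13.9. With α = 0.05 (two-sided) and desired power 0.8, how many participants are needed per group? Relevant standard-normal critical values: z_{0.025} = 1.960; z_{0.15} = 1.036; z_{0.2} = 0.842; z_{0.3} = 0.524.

Cohen's d = |M₁ − M₂| / SD_pooled = |3.5 − 9.6| / 13.9 = 6.1 / 13.9 = 0.439.
For two independent groups with equal n: n = 2·((z_{α/2} + z_β) / d)².
z_{α/2} + z_β = 1.960 + 0.842 = 2.802.
n = 2 × (2.802 / 0.439)² = 2 × 6.383² = 2 × 40.74 = 81.5.
Round up to the next whole participant.

n = 82 per group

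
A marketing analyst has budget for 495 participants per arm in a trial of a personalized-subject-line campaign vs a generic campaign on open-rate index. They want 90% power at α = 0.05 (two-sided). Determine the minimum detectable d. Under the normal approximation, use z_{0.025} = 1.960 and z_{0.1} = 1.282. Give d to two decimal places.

d_min ≈ 0.21

For two independent groups of n = 495 each: d_min = (z_{α/2} + z_β)·√(2/n).
z-sum = 1.960 + 1.282 = 3.242.
d_min = 3.242 × √(2/495) = 3.242 × 0.0636 = 0.206.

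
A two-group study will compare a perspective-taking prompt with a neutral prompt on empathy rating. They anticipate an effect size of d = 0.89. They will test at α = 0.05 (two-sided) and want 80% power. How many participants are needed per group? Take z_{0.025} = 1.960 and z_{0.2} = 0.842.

n = 20 per group

For two independent groups with equal n: n = 2·((z_{α/2} + z_β) / d)².
z_{α/2} + z_β = 1.960 + 0.842 = 2.802.
n = 2 × (2.802 / 0.89)² = 2 × 3.148² = 2 × 9.91 = 19.8.
Round up to the next whole participant.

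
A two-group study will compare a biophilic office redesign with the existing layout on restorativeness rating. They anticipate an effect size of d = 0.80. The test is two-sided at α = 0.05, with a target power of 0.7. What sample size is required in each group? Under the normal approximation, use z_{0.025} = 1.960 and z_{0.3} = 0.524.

For two independent groups with equal n: n = 2·((z_{α/2} + z_β) / d)².
z_{α/2} + z_β = 1.960 + 0.524 = 2.484.
n = 2 × (2.484 / 0.80)² = 2 × 3.105² = 2 × 9.64 = 19.3.
Round up to the next whole participant.

n = 20 per group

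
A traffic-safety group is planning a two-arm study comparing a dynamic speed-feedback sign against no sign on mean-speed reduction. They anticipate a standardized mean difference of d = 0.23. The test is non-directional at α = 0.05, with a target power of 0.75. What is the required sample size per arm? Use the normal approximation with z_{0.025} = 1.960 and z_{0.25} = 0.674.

n = 263 per group

For two independent groups with equal n: n = 2·((z_{α/2} + z_β) / d)².
z_{α/2} + z_β = 1.960 + 0.674 = 2.634.
n = 2 × (2.634 / 0.23)² = 2 × 11.452² = 2 × 131.15 = 262.3.
Round up to the next whole participant.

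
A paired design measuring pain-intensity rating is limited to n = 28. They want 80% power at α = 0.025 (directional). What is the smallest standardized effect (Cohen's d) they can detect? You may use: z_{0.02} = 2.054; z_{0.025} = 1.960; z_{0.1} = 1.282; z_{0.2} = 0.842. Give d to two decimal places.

For a single sample (or paired design) of n = 28: d_min = (z_{α} + z_β)/√n.
z-sum = 1.960 + 0.842 = 2.802.
d_min = 2.802 / √28 = 2.802 / 5.292 = 0.530.

d_min ≈ 0.53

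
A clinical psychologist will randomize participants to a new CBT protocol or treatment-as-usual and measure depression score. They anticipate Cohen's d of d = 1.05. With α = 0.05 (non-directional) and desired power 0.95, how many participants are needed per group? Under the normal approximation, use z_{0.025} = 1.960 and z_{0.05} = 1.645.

For two independent groups with equal n: n = 2·((z_{α/2} + z_β) / d)².
z_{α/2} + z_β = 1.960 + 1.645 = 3.605.
n = 2 × (3.605 / 1.05)² = 2 × 3.433² = 2 × 11.79 = 23.6.
Round up to the next whole participant.

n = 24 per group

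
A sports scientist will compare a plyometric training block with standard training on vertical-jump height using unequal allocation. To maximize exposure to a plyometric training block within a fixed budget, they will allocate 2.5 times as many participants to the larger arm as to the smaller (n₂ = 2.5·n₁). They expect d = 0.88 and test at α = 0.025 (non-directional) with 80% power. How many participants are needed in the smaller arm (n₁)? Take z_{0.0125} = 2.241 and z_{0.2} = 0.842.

With allocation ratio k = n₂/n₁ = 2.5, Var(x̄₁−x̄₂) = σ²(1/n₁ + 1/(k·n₁)) = σ²·(k+1)/(k·n₁).
So n₁ = (1 + 1/k)·((z_{α/2} + z_β)/d)² = 1.400 × (3.083/0.88)².
n₁ = 1.400 × 12.27 = 17.2.
Round up: n₁ = 18, giving n₂ = 2.5 × 18 = 45.

n₁ = 18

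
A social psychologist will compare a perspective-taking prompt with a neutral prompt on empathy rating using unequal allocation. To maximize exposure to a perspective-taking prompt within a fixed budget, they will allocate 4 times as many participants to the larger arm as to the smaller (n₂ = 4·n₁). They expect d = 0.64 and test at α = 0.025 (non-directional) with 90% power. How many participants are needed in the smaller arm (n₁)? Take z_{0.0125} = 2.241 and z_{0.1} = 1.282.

n₁ = 38

With allocation ratio k = n₂/n₁ = 4, Var(x̄₁−x̄₂) = σ²(1/n₁ + 1/(k·n₁)) = σ²·(k+1)/(k·n₁).
So n₁ = (1 + 1/k)·((z_{α/2} + z_β)/d)² = 1.250 × (3.523/0.64)².
n₁ = 1.250 × 30.30 = 37.9.
Round up: n₁ = 38, giving n₂ = 4 × 38 = 152.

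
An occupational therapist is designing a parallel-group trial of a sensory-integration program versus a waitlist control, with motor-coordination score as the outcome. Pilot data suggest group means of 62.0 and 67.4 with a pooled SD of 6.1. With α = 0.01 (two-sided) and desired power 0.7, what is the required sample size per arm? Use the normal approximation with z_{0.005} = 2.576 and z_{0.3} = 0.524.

Cohen's d = |M₁ − M₂| / SD_pooled = |62.0 − 67.4| / 6.1 = 5.4 / 6.1 = 0.885.
For two independent groups with equal n: n = 2·((z_{α/2} + z_β) / d)².
z_{α/2} + z_β = 2.576 + 0.524 = 3.100.
n = 2 × (3.100 / 0.885)² = 2 × 3.503² = 2 × 12.27 = 24.5.
Round up to the next whole participant.

n = 25 per group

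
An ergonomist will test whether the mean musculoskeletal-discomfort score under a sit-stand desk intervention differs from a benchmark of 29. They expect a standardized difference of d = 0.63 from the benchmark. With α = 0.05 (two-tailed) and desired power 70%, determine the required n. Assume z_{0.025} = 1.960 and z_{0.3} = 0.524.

For a one-sample test: n = ((z_{α/2} + z_β) / d)².
z_{α/2} + z_β = 1.960 + 0.524 = 2.484.
n = (2.484 / 0.63)² = 3.943² = 15.55.
Round up.

n = 16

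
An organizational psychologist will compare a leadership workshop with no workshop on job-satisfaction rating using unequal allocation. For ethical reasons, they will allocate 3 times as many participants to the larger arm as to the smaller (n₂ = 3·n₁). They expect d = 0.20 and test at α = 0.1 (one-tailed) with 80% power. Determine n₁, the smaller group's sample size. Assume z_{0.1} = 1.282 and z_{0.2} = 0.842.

With allocation ratio k = n₂/n₁ = 3, Var(x̄₁−x̄₂) = σ²(1/n₁ + 1/(k·n₁)) = σ²·(k+1)/(k·n₁).
So n₁ = (1 + 1/k)·((z_{α} + z_β)/d)² = 1.333 × (2.124/0.20)².
n₁ = 1.333 × 112.78 = 150.4.
Round up: n₁ = 151, giving n₂ = 3 × 151 = 453.

n₁ = 151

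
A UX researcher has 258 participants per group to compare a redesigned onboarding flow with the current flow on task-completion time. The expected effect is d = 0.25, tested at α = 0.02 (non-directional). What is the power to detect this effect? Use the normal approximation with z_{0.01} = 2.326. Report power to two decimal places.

power ≈ 0.70

For two equal groups, power = Φ(d·√(n/2) − z_{α/2}).
d·√(n/2) = 0.25 × √(258/2) = 0.25 × 11.358 = 2.839.
z_β = 2.839 − 2.326 = 0.513.
Power = Φ(0.513) = 0.696.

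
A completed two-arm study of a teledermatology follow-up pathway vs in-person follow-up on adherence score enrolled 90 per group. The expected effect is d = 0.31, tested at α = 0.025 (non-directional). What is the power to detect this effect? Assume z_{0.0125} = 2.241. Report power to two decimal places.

For two equal groups, power = Φ(d·√(n/2) − z_{α/2}).
d·√(n/2) = 0.31 × √(90/2) = 0.31 × 6.708 = 2.080.
z_β = 2.080 − 2.241 = -0.161.
Power = Φ(-0.161) = 0.436.

power ≈ 0.44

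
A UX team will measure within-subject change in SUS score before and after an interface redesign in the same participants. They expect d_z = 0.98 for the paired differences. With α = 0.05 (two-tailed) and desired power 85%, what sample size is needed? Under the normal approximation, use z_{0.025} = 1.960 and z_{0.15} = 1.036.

For a paired (one-sample on differences) test: n = ((z_{α/2} + z_β) / d)².
z_{α/2} + z_β = 1.960 + 1.036 = 2.996.
n = (2.996 / 0.98)² = 3.057² = 9.35.
Round up.

n = 10 pairs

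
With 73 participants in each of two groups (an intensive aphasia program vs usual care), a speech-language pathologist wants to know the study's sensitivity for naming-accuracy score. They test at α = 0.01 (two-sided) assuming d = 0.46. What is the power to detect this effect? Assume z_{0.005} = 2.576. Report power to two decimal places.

power ≈ 0.58

For two equal groups, power = Φ(d·√(n/2) − z_{α/2}).
d·√(n/2) = 0.46 × √(73/2) = 0.46 × 6.042 = 2.779.
z_β = 2.779 − 2.576 = 0.203.
Power = Φ(0.203) = 0.580.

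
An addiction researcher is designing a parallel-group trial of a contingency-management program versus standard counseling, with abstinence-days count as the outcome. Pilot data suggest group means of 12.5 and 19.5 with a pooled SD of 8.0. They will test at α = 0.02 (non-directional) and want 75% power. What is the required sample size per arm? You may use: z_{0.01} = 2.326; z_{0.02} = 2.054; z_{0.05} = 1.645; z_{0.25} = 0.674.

Cohen's d = |M₁ − M₂| / SD_pooled = |12.5 − 19.5| / 8.0 = 7.0 / 8.0 = 0.875.
For two independent groups with equal n: n = 2·((z_{α/2} + z_β) / d)².
z_{α/2} + z_β = 2.326 + 0.674 = 3.000.
n = 2 × (3.000 / 0.875)² = 2 × 3.429² = 2 × 11.76 = 23.5.
Round up to the next whole participant.

n = 24 per group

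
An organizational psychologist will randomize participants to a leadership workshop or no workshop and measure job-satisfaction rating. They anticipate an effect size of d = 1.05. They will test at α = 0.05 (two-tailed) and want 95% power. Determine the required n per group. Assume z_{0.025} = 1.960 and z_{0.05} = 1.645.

n = 24 per group

For two independent groups with equal n: n = 2·((z_{α/2} + z_β) / d)².
z_{α/2} + z_β = 1.960 + 1.645 = 3.605.
n = 2 × (3.605 / 1.05)² = 2 × 3.433² = 2 × 11.79 = 23.6.
Round up to the next whole participant.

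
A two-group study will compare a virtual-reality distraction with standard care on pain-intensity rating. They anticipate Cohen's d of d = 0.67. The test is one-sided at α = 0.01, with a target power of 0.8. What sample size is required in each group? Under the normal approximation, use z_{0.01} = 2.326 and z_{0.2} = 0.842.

For two independent groups with equal n: n = 2·((z_{α} + z_β) / d)².
z_{α} + z_β = 2.326 + 0.842 = 3.168.
n = 2 × (3.168 / 0.67)² = 2 × 4.728² = 2 × 22.36 = 44.7.
Round up to the next whole participant.

n = 45 per group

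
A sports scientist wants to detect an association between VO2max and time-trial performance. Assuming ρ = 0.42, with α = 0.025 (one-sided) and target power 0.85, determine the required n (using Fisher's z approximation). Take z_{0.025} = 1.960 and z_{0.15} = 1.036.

n = 48

Fisher's z: C = ½·ln((1+r)/(1−r)) = ½·ln(2.4483) = 0.4477.
n = ((z_{α} + z_β)/C)² + 3.
(1.960 + 1.036) / 0.4477 = 2.996 / 0.4477 = 6.692.
n = 6.692² + 3 = 44.78 + 3 = 47.8.
Round up.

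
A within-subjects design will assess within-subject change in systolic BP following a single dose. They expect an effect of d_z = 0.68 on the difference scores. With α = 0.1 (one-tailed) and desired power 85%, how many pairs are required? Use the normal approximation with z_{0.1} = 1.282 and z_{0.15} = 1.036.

n = 12 pairs

For a paired (one-sample on differences) test: n = ((z_{α} + z_β) / d)².
z_{α} + z_β = 1.282 + 1.036 = 2.318.
n = (2.318 / 0.68)² = 3.409² = 11.62.
Round up.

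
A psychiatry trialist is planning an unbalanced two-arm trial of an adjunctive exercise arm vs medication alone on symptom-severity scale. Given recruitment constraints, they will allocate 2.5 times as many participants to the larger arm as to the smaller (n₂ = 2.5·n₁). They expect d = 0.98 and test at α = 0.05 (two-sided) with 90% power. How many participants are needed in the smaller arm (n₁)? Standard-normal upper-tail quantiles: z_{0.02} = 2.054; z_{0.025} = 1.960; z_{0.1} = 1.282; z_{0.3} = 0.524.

n₁ = 16

With allocation ratio k = n₂/n₁ = 2.5, Var(x̄₁−x̄₂) = σ²(1/n₁ + 1/(k·n₁)) = σ²·(k+1)/(k·n₁).
So n₁ = (1 + 1/k)·((z_{α/2} + z_β)/d)² = 1.400 × (3.242/0.98)².
n₁ = 1.400 × 10.94 = 15.3.
Round up: n₁ = 16, giving n₂ = 2.5 × 16 = 40.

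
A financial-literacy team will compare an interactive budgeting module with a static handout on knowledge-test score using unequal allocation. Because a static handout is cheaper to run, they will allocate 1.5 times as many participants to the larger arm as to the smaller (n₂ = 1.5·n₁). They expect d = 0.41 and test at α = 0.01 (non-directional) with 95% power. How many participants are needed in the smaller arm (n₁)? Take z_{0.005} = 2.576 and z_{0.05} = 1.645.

With allocation ratio k = n₂/n₁ = 1.5, Var(x̄₁−x̄₂) = σ²(1/n₁ + 1/(k·n₁)) = σ²·(k+1)/(k·n₁).
So n₁ = (1 + 1/k)·((z_{α/2} + z_β)/d)² = 1.667 × (4.221/0.41)².
n₁ = 1.667 × 105.99 = 176.6.
Round up: n₁ = 177, giving n₂ = ⌈1.5 × 177⌉ = ⌈265.5⌉ = 266.

n₁ = 177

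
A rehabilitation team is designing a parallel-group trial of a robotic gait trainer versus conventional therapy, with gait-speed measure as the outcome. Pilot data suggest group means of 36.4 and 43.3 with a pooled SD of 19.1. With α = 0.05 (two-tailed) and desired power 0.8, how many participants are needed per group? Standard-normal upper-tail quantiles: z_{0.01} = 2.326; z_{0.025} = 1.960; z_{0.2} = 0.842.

n = 121 per group

Cohen's d = |M₁ − M₂| / SD_pooled = |36.4 − 43.3| / 19.1 = 6.9 / 19.1 = 0.361.
For two independent groups with equal n: n = 2·((z_{α/2} + z_β) / d)².
z_{α/2} + z_β = 1.960 + 0.842 = 2.802.
n = 2 × (2.802 / 0.361)² = 2 × 7.762² = 2 × 60.25 = 120.5.
Round up to the next whole participant.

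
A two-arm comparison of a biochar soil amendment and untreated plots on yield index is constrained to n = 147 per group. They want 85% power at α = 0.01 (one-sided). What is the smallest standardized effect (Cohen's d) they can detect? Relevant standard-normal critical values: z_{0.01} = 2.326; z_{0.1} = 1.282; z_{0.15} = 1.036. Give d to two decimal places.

d_min ≈ 0.39

For two independent groups of n = 147 each: d_min = (z_{α} + z_β)·√(2/n).
z-sum = 2.326 + 1.036 = 3.362.
d_min = 3.362 × √(2/147) = 3.362 × 0.1166 = 0.392.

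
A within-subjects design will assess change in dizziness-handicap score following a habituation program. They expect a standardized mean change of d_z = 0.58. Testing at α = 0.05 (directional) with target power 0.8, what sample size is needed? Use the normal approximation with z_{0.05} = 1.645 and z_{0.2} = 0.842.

n = 19 pairs

For a paired (one-sample on differences) test: n = ((z_{α} + z_β) / d)².
z_{α} + z_β = 1.645 + 0.842 = 2.487.
n = (2.487 / 0.58)² = 4.288² = 18.39.
Round up.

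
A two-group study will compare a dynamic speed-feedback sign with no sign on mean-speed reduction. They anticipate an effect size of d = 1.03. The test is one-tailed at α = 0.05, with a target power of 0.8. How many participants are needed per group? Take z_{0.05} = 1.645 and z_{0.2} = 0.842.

n = 12 per group

For two independent groups with equal n: n = 2·((z_{α} + z_β) / d)².
z_{α} + z_β = 1.645 + 0.842 = 2.487.
n = 2 × (2.487 / 1.03)² = 2 × 2.415² = 2 × 5.83 = 11.7.
Round up to the next whole participant.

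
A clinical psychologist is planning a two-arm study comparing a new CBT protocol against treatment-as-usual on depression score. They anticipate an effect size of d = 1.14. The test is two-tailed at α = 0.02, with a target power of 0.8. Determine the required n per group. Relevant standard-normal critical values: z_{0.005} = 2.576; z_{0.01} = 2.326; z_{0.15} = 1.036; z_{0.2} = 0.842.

n = 16 per group

For two independent groups with equal n: n = 2·((z_{α/2} + z_β) / d)².
z_{α/2} + z_β = 2.326 + 0.842 = 3.168.
n = 2 × (3.168 / 1.14)² = 2 × 2.779² = 2 × 7.72 = 15.4.
Round up to the next whole participant.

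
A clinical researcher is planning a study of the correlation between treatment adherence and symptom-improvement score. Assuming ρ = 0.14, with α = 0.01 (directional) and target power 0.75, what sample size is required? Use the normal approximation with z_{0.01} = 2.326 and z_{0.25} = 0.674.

n = 457

Fisher's z: C = ½·ln((1+r)/(1−r)) = ½·ln(1.3256) = 0.1409.
n = ((z_{α} + z_β)/C)² + 3.
(2.326 + 0.674) / 0.1409 = 3.000 / 0.1409 = 21.292.
n = 21.292² + 3 = 453.34 + 3 = 456.3.
Round up.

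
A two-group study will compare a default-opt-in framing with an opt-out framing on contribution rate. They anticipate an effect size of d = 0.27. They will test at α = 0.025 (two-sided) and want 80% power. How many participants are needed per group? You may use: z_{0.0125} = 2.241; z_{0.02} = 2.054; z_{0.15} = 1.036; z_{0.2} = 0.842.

For two independent groups with equal n: n = 2·((z_{α/2} + z_β) / d)².
z_{α/2} + z_β = 2.241 + 0.842 = 3.083.
n = 2 × (3.083 / 0.27)² = 2 × 11.419² = 2 × 130.38 = 260.8.
Round up to the next whole participant.

n = 261 per group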